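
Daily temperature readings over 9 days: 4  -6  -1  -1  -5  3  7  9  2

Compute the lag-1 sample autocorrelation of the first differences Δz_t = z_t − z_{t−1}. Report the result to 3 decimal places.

-0.191

First differences Δz: -10, 5, 0, -4, 8, 4, 2, -7
Mean of differences = -0.2500
Numerator Σ(Δz_t−Δz̄)(Δz_{t+1}−Δz̄) = -52.3125
Denominator Σ(Δz_t−Δz̄)² = 273.5000
r_1(Δz) = -52.3125 / 273.5000 = -0.191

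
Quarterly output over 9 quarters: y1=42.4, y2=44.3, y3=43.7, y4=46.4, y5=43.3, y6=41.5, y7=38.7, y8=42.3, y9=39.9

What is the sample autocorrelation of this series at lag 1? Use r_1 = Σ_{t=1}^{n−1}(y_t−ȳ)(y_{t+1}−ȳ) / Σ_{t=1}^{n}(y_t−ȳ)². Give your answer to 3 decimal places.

0.329

Mean ȳ = (42.4 + 44.3 + 43.7 + 46.4 + 43.3 + 41.5 + 38.7 + 42.3 + 39.9)/9 = 42.5000
Numerator Σ_{t=1}^{8}(y_t−ȳ)(y_{t+1}−ȳ) = 14.0600
Denominator Σ(y_t−ȳ)² = 42.7800
r_1 = 14.0600 / 42.7800 = 0.329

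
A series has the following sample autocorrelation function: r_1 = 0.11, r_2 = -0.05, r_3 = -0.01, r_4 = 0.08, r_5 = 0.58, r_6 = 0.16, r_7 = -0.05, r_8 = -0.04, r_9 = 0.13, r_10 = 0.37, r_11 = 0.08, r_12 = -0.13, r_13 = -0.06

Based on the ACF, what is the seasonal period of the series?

The largest autocorrelation is r_5 = 0.58, with a weaker echo at lag 10 (0.37); the remaining lags stay at or below 0.16.
The dominant spike at lag 5 indicates a seasonal period of 5.

5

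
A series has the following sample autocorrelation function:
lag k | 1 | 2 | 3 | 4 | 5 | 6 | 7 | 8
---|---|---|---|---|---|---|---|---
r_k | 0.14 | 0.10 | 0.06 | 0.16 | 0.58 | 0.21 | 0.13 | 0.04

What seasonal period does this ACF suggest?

5

The largest autocorrelation is r_5 = 0.58; the remaining lags stay at or below 0.21.
The dominant spike at lag 5 indicates a seasonal period of 5.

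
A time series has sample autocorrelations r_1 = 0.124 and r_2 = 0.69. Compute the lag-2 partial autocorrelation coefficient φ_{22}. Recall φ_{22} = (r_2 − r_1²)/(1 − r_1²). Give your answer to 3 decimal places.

0.685

φ_{22} = (r_2 − r_1²) / (1 − r_1²)
r_1² = (0.124)² = 0.015376
Numerator = 0.69 − 0.0154 = 0.6746; denominator = 1 − 0.0154 = 0.9846
φ_{22} = 0.6746 / 0.9846 = 0.685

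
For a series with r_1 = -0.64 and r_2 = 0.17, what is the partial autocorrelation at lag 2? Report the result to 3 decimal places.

-0.406

φ_{22} = (r_2 − r_1²) / (1 − r_1²)
r_1² = (-0.64)² = 0.4096
Numerator = 0.17 − 0.4096 = -0.2396; denominator = 1 − 0.4096 = 0.5904
φ_{22} = -0.2396 / 0.5904 = -0.406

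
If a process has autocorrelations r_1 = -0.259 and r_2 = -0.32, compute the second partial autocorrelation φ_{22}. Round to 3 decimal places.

φ_{22} = (r_2 − r_1²) / (1 − r_1²)
r_1² = (-0.259)² = 0.067081
Numerator = -0.32 − 0.0671 = -0.3871; denominator = 1 − 0.0671 = 0.9329
φ_{22} = -0.3871 / 0.9329 = -0.415

-0.415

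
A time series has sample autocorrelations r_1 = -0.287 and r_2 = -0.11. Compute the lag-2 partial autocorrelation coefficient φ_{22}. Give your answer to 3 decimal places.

-0.210

φ_{22} = (r_2 − r_1²) / (1 − r_1²)
r_1² = (-0.287)² = 0.082369
Numerator = -0.11 − 0.0824 = -0.1924; denominator = 1 − 0.0824 = 0.9176
φ_{22} = -0.1924 / 0.9176 = -0.210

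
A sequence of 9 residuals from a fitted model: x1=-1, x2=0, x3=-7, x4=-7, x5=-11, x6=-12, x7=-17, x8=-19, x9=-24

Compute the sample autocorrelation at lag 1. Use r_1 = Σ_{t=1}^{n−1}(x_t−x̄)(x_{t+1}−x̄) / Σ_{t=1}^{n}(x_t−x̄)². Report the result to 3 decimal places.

0.626

Mean x̄ = (-1 + 0 − 7 − 7 − 11 − 12 − 17 − 19 − 24)/9 = -10.8889
Numerator Σ_{t=1}^{8}(x_t−x̄)(x_{t+1}−x̄) = 327.5432
Denominator Σ(x_t−x̄)² = 522.8889
r_1 = 327.5432 / 522.8889 = 0.626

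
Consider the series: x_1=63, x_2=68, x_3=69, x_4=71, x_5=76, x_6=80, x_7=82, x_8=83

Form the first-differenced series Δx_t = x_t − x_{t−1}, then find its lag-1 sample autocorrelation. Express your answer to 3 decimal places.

-0.062

First differences Δx: 5, 1, 2, 5, 4, 2, 1
Mean of differences = 2.8571
Numerator Σ(Δx_t−Δx̄)(Δx_{t+1}−Δx̄) = -1.1633
Denominator Σ(Δx_t−Δx̄)² = 18.8571
r_1(Δx) = -1.1633 / 18.8571 = -0.062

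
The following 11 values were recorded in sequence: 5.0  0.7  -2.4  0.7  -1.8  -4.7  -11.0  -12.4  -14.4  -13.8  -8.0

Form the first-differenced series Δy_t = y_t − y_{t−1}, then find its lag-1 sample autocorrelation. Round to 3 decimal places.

First differences Δy: -4.3, -3.1, 3.1, -2.5, -2.9, -6.3, -1.4, -2.0, 0.6, 5.8
Mean of differences = -1.3000
Numerator Σ(Δy_t−Δȳ)(Δy_{t+1}−Δȳ) = 14.8500
Denominator Σ(Δy_t−Δȳ)² = 115.1200
r_1(Δy) = 14.8500 / 115.1200 = 0.129

0.129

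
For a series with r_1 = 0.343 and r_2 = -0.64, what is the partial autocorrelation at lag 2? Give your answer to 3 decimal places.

-0.859

φ_{22} = (r_2 − r_1²) / (1 − r_1²)
r_1² = (0.343)² = 0.117649
Numerator = -0.64 − 0.1176 = -0.7576; denominator = 1 − 0.1176 = 0.8824
φ_{22} = -0.7576 / 0.8824 = -0.859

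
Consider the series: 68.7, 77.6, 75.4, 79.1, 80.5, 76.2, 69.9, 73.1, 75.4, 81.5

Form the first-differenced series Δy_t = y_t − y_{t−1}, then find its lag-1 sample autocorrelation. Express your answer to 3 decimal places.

0.005

First differences Δy: 8.9, -2.2, 3.7, 1.4, -4.3, -6.3, 3.2, 2.3, 6.1
Mean of differences = 1.4222
Numerator Σ(Δy_t−Δȳ)(Δy_{t+1}−Δȳ) = 0.8662
Denominator Σ(Δy_t−Δȳ)² = 192.4156
r_1(Δy) = 0.8662 / 192.4156 = 0.005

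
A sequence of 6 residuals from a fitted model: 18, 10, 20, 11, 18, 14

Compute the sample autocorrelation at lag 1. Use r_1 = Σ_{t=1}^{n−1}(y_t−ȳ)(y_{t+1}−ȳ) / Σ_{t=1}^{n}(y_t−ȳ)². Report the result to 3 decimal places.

-0.882

Mean ȳ = (18 + 10 + 20 + 11 + 18 + 14)/6 = 15.1667
Deviations from mean: 2.8333, -5.1667, 4.8333, -4.1667, 2.8333, -1.1667
Numerator Σ_{t=1}^{5}(y_t−ȳ)(y_{t+1}−ȳ) = -74.8611
Denominator Σ(y_t−ȳ)² = 84.8333
r_1 = -74.8611 / 84.8333 = -0.882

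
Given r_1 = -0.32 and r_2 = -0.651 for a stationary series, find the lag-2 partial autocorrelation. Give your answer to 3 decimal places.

φ_{22} = (r_2 − r_1²) / (1 − r_1²)
r_1² = (-0.32)² = 0.1024
Numerator = -0.651 − 0.1024 = -0.7534; denominator = 1 − 0.1024 = 0.8976
φ_{22} = -0.7534 / 0.8976 = -0.839

-0.839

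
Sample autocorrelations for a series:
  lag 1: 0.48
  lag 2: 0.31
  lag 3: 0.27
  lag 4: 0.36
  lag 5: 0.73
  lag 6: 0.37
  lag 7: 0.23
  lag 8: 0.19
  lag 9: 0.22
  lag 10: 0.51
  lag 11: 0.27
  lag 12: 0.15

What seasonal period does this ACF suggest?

5

The largest autocorrelation is r_5 = 0.73, with a weaker echo at lag 10 (0.51); the remaining lags stay at or below 0.48. The elevated value at lag 1 (0.48), dropping to 0.31 at lag 2, reflects decaying short-term dependence rather than seasonality.
The dominant spike at lag 5 indicates a seasonal period of 5.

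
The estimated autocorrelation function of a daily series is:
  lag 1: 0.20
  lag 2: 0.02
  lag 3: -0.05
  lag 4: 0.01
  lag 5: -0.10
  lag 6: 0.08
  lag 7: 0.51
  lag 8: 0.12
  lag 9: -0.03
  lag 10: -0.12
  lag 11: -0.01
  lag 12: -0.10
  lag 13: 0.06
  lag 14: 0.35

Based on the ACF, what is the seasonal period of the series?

7

The largest autocorrelation is r_7 = 0.51, with a weaker echo at lag 14 (0.35); the remaining lags stay at or below 0.20. The elevated value at lag 1 (0.20), dropping to 0.02 at lag 2, reflects decaying short-term dependence rather than seasonality.
The dominant spike at lag 7 indicates a seasonal period of 7.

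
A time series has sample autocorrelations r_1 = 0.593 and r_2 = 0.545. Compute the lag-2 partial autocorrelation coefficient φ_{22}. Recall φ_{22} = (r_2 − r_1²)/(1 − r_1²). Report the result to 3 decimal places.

φ_{22} = (r_2 − r_1²) / (1 − r_1²)
r_1² = (0.593)² = 0.351649
Numerator = 0.545 − 0.3516 = 0.1934; denominator = 1 − 0.3516 = 0.6484
φ_{22} = 0.1934 / 0.6484 = 0.298

0.298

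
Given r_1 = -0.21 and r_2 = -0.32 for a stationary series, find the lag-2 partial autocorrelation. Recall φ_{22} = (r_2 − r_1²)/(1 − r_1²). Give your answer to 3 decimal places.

φ_{22} = (r_2 − r_1²) / (1 − r_1²)
r_1² = (-0.21)² = 0.0441
Numerator = -0.32 − 0.0441 = -0.3641; denominator = 1 − 0.0441 = 0.9559
φ_{22} = -0.3641 / 0.9559 = -0.381

-0.381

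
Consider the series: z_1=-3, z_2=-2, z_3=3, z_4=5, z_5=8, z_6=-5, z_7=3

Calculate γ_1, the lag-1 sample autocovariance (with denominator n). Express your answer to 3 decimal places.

-1.889

Mean z̄ = (-3 − 2 + 3 + 5 + 8 − 5 + 3)/7 = 1.2857
Deviations: -4.2857, -3.2857, 1.7143, 3.7143, 6.7143, -6.2857, 1.7143
Σ_{t=1}^{6}(z_t−z̄)(z_{t+1}−z̄) = -13.2245
γ_1 = -13.2245 / 7 = -1.889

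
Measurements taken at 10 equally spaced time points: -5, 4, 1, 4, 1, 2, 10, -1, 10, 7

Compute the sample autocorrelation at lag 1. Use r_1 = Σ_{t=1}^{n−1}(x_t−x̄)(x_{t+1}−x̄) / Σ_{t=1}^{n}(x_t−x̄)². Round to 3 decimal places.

-0.241

Mean x̄ = (-5 + 4 + 1 + 4 + 1 + 2 + 10 − 1 + 10 + 7)/10 = 3.3000
Numerator Σ_{t=1}^{9}(x_t−x̄)(x_{t+1}−x̄) = -49.1900
Denominator Σ(x_t−x̄)² = 204.1000
r_1 = -49.1900 / 204.1000 = -0.241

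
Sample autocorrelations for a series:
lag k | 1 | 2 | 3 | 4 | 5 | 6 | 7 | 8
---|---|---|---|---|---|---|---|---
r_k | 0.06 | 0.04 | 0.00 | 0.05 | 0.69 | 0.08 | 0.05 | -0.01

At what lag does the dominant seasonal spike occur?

5

The largest autocorrelation is r_5 = 0.69; the remaining lags stay at or below 0.08.
The dominant spike at lag 5 indicates a seasonal period of 5.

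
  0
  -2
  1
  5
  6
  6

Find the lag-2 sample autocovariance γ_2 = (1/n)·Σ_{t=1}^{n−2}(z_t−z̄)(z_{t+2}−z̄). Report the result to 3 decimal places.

Mean z̄ = (0 − 2 + 1 + 5 + 6 + 6)/6 = 2.6667
Σ_{t=1}^{4}(z_t−z̄)(z_{t+2}−z̄) = -4.2222
γ_2 = -4.2222 / 6 = -0.704

-0.704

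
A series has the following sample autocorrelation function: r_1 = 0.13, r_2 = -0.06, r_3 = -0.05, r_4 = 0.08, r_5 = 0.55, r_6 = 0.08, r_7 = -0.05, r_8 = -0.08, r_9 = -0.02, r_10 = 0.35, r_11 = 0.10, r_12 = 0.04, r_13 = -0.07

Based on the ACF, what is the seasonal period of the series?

The largest autocorrelation is r_5 = 0.55, with a weaker echo at lag 10 (0.35); the remaining lags stay at or below 0.13.
The dominant spike at lag 5 indicates a seasonal period of 5.

5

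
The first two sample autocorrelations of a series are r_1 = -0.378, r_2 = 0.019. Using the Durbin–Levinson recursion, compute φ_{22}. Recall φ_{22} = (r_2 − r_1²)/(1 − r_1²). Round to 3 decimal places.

-0.145

φ_{22} = (r_2 − r_1²) / (1 − r_1²)
r_1² = (-0.378)² = 0.142884
Numerator = 0.019 − 0.1429 = -0.1239; denominator = 1 − 0.1429 = 0.8571
φ_{22} = -0.1239 / 0.8571 = -0.145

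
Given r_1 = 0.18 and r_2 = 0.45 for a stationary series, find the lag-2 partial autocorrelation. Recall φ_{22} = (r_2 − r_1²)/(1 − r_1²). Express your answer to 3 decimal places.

φ_{22} = (r_2 − r_1²) / (1 − r_1²)
r_1² = (0.18)² = 0.0324
Numerator = 0.45 − 0.0324 = 0.4176; denominator = 1 − 0.0324 = 0.9676
φ_{22} = 0.4176 / 0.9676 = 0.432

0.432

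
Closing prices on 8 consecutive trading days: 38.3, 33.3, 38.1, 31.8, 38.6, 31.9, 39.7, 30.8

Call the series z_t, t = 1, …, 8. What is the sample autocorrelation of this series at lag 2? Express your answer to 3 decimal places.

Mean z̄ = (38.3 + 33.3 + 38.1 + 31.8 + 38.6 + 31.9 + 39.7 + 30.8)/8 = 35.3125
Deviations from mean: 2.9875, -2.0125, 2.7875, -3.5125, 3.2875, -3.4125, 4.3875, -4.5125
Σ(z_t−z̄)(z_{t+2}−z̄) = (8.3277) + (7.0689) + (9.1639) + (11.9864) + (14.4239) + (15.3989) = 66.3697
Denominator Σ(z_t−z̄)² = 95.1488
r_2 = 66.3697 / 95.1488 = 0.698

0.698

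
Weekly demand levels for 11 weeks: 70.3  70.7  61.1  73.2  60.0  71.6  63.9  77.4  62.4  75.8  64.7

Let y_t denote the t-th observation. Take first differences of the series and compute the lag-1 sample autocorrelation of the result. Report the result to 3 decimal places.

First differences Δy: 0.4, -9.6, 12.1, -13.2, 11.6, -7.7, 13.5, -15.0, 13.4, -11.1
Mean of differences = -0.5600
Numerator Σ(Δy_t−Δȳ)(Δy_{t+1}−Δȳ) = -1175.8076
Denominator Σ(Δy_t−Δȳ)² = 1313.7040
r_1(Δy) = -1175.8076 / 1313.7040 = -0.895

-0.895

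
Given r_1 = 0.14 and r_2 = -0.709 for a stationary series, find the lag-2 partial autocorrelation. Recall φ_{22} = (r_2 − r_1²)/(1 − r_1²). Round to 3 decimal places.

-0.743

φ_{22} = (r_2 − r_1²) / (1 − r_1²)
r_1² = (0.14)² = 0.0196
Numerator = -0.709 − 0.0196 = -0.7286; denominator = 1 − 0.0196 = 0.9804
φ_{22} = -0.7286 / 0.9804 = -0.743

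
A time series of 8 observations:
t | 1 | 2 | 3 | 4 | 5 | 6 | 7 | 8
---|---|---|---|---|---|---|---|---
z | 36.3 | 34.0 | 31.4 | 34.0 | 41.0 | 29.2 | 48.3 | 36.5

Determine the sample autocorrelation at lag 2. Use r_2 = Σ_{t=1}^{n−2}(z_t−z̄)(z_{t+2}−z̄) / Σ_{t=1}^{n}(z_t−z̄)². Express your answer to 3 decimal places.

0.215

Mean z̄ = (36.3 + 34.0 + 31.4 + 34.0 + 41.0 + 29.2 + 48.3 + 36.5)/8 = 36.3375
Deviations from mean: -0.0375, -2.3375, -4.9375, -2.3375, 4.6625, -7.1375, 11.9625, 0.1625
Numerator Σ_{t=1}^{6}(z_t−z̄)(z_{t+2}−z̄) = 53.9272
Denominator Σ(z_t−z̄)² = 251.1188
r_2 = 53.9272 / 251.1188 = 0.215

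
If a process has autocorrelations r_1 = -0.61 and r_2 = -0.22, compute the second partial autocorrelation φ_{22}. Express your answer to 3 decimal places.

-0.943

φ_{22} = (r_2 − r_1²) / (1 − r_1²)
r_1² = (-0.61)² = 0.3721
Numerator = -0.22 − 0.3721 = -0.5921; denominator = 1 − 0.3721 = 0.6279
φ_{22} = -0.5921 / 0.6279 = -0.943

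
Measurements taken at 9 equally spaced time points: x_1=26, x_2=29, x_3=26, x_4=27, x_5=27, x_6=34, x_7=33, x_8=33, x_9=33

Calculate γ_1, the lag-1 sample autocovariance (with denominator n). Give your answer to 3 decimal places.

5.192

Mean x̄ = (26 + 29 + 26 + 27 + 27 + 34 + 33 + 33 + 33)/9 = 29.7778
Σ_{t=1}^{8}(x_t−x̄)(x_{t+1}−x̄) = 46.7284
γ_1 = 46.7284 / 9 = 5.192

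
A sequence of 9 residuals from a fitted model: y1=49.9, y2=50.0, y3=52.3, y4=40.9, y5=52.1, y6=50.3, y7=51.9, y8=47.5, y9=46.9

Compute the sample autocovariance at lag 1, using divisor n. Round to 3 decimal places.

-4.581

Mean ȳ = (49.9 + 50.0 + 52.3 + 40.9 + 52.1 + 50.3 + 51.9 + 47.5 + 46.9)/9 = 49.0889
Σ_{t=1}^{8}(y_t−ȳ)(y_{t+1}−ȳ) = -41.2257
γ_1 = -41.2257 / 9 = -4.581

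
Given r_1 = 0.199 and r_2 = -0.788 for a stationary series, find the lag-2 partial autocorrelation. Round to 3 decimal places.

φ_{22} = (r_2 − r_1²) / (1 − r_1²)
r_1² = (0.199)² = 0.039601
Numerator = -0.788 − 0.0396 = -0.8276; denominator = 1 − 0.0396 = 0.9604
φ_{22} = -0.8276 / 0.9604 = -0.862

-0.862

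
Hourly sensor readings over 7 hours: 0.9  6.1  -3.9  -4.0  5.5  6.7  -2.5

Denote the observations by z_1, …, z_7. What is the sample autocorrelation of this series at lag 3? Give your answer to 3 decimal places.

Mean z̄ = (0.9 + 6.1 − 3.9 − 4.0 + 5.5 + 6.7 − 2.5)/7 = 1.2571
Deviations from mean: -0.3571, 4.8429, -5.1571, -5.2571, 4.2429, 5.4429, -3.7571
Numerator Σ_{t=1}^{4}(z_t−z̄)(z_{t+3}−z̄) = 14.1073
Denominator Σ(z_t−z̄)² = 139.5571
r_3 = 14.1073 / 139.5571 = 0.101

0.101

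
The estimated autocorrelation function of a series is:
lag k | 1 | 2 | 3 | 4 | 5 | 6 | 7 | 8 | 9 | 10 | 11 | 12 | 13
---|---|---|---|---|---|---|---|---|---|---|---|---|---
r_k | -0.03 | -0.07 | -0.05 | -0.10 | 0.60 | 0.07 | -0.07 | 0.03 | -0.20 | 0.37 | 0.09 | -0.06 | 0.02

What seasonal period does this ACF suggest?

The largest autocorrelation is r_5 = 0.60, with a weaker echo at lag 10 (0.37); the remaining lags stay at or below 0.09.
The dominant spike at lag 5 indicates a seasonal period of 5.

5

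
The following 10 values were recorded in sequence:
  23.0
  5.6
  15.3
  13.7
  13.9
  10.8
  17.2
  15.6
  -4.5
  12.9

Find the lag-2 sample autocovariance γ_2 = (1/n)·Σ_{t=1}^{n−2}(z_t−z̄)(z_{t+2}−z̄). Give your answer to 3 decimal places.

Mean z̄ = (23.0 + 5.6 + 15.3 + 13.7 + 13.9 + 10.8 + 17.2 + 15.6 − 4.5 + 12.9)/10 = 12.3500
Σ_{t=1}^{8}(z_t−z̄)(z_{t+2}−z̄) = -52.6700
γ_2 = -52.6700 / 10 = -5.267

-5.267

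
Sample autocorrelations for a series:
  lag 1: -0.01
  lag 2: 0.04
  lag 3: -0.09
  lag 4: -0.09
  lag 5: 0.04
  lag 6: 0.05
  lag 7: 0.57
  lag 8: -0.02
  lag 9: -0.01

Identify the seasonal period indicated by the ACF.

7

The largest autocorrelation is r_7 = 0.57; the remaining lags stay at or below 0.05.
The dominant spike at lag 7 indicates a seasonal period of 7.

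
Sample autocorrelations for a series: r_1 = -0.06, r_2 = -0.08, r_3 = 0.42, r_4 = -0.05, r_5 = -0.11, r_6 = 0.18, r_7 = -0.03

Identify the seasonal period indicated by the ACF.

The largest autocorrelation is r_3 = 0.42, with a weaker echo at lag 6 (0.18); the remaining lags stay at or below -0.03.
The dominant spike at lag 3 indicates a seasonal period of 3.

3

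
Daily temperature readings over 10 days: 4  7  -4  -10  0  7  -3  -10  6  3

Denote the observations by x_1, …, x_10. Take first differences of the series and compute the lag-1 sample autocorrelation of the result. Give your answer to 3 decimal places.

-0.161

First differences Δx: 3, -11, -6, 10, 7, -10, -7, 16, -3
Mean of differences = -0.1111
Numerator Σ(Δx_t−Δx̄)(Δx_{t+1}−Δx̄) = -117.1235
Denominator Σ(Δx_t−Δx̄)² = 728.8889
r_1(Δx) = -117.1235 / 728.8889 = -0.161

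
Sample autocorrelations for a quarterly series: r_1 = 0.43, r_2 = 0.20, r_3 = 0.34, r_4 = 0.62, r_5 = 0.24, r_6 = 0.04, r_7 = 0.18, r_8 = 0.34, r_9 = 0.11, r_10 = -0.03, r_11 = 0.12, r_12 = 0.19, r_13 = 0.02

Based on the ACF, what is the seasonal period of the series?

4

The largest autocorrelation is r_4 = 0.62; the remaining lags stay at or below 0.43. The elevated value at lag 1 (0.43), dropping to 0.20 at lag 2, reflects decaying short-term dependence rather than seasonality.
The dominant spike at lag 4 indicates a seasonal period of 4.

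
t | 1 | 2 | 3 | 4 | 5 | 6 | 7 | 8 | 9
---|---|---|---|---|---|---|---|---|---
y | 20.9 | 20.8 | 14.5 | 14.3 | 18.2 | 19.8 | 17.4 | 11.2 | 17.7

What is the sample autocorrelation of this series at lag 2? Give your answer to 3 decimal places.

Mean ȳ = (20.9 + 20.8 + 14.5 + 14.3 + 18.2 + 19.8 + 17.4 + 11.2 + 17.7)/9 = 17.2000
Σ(y_t−ȳ)(y_{t+2}−ȳ) = (-9.9900) + (-10.4400) + (-2.7000) + (-7.5400) + (0.2000) + (-15.6000) + (0.1000) = -45.9700
Denominator Σ(y_t−ȳ)² = 86.4000
r_2 = -45.9700 / 86.4000 = -0.532

-0.532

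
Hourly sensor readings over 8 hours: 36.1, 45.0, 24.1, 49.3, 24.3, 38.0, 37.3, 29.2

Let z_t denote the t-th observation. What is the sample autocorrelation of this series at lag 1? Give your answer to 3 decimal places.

-0.767

Mean z̄ = (36.1 + 45.0 + 24.1 + 49.3 + 24.3 + 38.0 + 37.3 + 29.2)/8 = 35.4125
Deviations from mean: 0.6875, 9.5875, -11.3125, 13.8875, -11.1125, 2.5875, 1.8875, -6.2125
Σ(z_t−z̄)(z_{t+1}−z̄) = (6.5914) + (-108.4586) + (-157.1023) + (-154.3248) + (-28.7536) + (4.8839) + (-11.7261) = -448.8902
Denominator Σ(z_t−z̄)² = 585.5688
r_1 = -448.8902 / 585.5688 = -0.767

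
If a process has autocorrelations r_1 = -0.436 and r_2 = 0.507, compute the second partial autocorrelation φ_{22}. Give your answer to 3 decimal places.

0.391

φ_{22} = (r_2 − r_1²) / (1 − r_1²)
r_1² = (-0.436)² = 0.190096
Numerator = 0.507 − 0.1901 = 0.3169; denominator = 1 − 0.1901 = 0.8099
φ_{22} = 0.3169 / 0.8099 = 0.391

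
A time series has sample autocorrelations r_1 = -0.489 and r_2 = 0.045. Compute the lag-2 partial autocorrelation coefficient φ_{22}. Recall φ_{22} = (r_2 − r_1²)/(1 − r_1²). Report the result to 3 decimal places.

φ_{22} = (r_2 − r_1²) / (1 − r_1²)
r_1² = (-0.489)² = 0.239121
Numerator = 0.045 − 0.2391 = -0.1941; denominator = 1 − 0.2391 = 0.7609
φ_{22} = -0.1941 / 0.7609 = -0.255

-0.255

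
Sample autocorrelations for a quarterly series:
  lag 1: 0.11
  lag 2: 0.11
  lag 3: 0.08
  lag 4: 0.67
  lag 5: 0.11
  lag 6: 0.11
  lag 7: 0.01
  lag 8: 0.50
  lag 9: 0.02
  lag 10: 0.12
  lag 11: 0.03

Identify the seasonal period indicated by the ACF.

The largest autocorrelation is r_4 = 0.67, with a weaker echo at lag 8 (0.50); the remaining lags stay at or below 0.12.
The dominant spike at lag 4 indicates a seasonal period of 4.

4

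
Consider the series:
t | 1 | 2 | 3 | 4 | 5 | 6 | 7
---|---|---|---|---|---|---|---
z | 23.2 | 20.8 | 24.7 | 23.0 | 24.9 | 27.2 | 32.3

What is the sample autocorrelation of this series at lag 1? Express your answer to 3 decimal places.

0.315

Mean z̄ = (23.2 + 20.8 + 24.7 + 23.0 + 24.9 + 27.2 + 32.3)/7 = 25.1571
Σ(z_t−z̄)(z_{t+1}−z̄) = (8.5276) + (1.9918) + (0.9861) + (0.5547) + (-0.5253) + (14.5918) = 26.1267
Denominator Σ(z_t−z̄)² = 82.9371
r_1 = 26.1267 / 82.9371 = 0.315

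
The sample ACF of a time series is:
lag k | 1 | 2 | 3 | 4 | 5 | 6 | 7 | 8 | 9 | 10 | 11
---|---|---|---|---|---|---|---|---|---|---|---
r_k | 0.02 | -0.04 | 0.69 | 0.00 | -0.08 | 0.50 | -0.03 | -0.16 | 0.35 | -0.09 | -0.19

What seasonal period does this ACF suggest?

3

The largest autocorrelation is r_3 = 0.69, with weaker echoes at lags 6 (0.50) and 9 (0.35); the remaining lags stay at or below 0.02.
The dominant spike at lag 3 indicates a seasonal period of 3.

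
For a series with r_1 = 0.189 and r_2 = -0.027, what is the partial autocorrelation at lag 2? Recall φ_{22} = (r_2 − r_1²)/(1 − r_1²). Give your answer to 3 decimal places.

-0.065

φ_{22} = (r_2 − r_1²) / (1 − r_1²)
r_1² = (0.189)² = 0.035721
Numerator = -0.027 − 0.0357 = -0.0627; denominator = 1 − 0.0357 = 0.9643
φ_{22} = -0.0627 / 0.9643 = -0.065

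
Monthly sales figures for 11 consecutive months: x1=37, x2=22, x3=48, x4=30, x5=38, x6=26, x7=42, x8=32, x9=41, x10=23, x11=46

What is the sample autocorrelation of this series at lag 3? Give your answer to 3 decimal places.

Mean x̄ = (37 + 22 + 48 + 30 + 38 + 26 + 42 + 32 + 41 + 23 + 46)/11 = 35.0000
Numerator Σ_{t=1}^{8}(x_t−x̄)(x_{t+3}−x̄) = -381.0000
Denominator Σ(x_t−x̄)² = 816.0000
r_3 = -381.0000 / 816.0000 = -0.467

-0.467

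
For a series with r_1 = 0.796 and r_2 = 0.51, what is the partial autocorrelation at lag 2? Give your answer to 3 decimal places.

-0.337

φ_{22} = (r_2 − r_1²) / (1 − r_1²)
r_1² = (0.796)² = 0.633616
Numerator = 0.51 − 0.6336 = -0.1236; denominator = 1 − 0.6336 = 0.3664
φ_{22} = -0.1236 / 0.3664 = -0.337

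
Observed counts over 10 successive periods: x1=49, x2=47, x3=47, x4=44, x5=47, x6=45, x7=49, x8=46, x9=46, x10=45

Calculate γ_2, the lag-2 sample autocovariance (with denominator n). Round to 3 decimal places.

Mean x̄ = (49 + 47 + 47 + 44 + 47 + 45 + 49 + 46 + 46 + 45)/10 = 46.5000
Σ_{t=1}^{8}(x_t−x̄)(x_{t+2}−x̄) = 5.5000
γ_2 = 5.5000 / 10 = 0.550

0.550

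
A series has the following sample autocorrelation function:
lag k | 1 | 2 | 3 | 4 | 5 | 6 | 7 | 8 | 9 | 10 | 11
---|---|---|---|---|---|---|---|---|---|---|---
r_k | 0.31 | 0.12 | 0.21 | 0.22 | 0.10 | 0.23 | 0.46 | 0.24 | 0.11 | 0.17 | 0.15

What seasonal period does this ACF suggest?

7

The largest autocorrelation is r_7 = 0.46; the remaining lags stay at or below 0.31. The elevated value at lag 1 (0.31), dropping to 0.12 at lag 2, reflects decaying short-term dependence rather than seasonality.
The dominant spike at lag 7 indicates a seasonal period of 7.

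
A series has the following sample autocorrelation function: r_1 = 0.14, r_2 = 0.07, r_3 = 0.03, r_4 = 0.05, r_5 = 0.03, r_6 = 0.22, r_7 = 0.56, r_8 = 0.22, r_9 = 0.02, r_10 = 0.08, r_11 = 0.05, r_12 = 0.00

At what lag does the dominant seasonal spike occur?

The largest autocorrelation is r_7 = 0.56; the remaining lags stay at or below 0.22.
The dominant spike at lag 7 indicates a seasonal period of 7.

7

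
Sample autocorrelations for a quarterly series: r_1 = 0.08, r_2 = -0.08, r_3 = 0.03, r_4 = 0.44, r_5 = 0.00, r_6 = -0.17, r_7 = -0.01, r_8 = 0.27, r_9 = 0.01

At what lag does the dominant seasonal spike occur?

The largest autocorrelation is r_4 = 0.44, with a weaker echo at lag 8 (0.27); the remaining lags stay at or below 0.08.
The dominant spike at lag 4 indicates a seasonal period of 4.

4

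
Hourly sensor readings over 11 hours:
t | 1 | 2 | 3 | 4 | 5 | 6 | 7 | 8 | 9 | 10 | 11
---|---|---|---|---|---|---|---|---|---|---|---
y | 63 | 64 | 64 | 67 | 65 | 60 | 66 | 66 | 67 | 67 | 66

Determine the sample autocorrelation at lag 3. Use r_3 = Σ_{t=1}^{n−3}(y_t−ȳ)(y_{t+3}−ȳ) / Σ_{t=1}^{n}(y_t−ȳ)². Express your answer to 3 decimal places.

-0.087

Mean ȳ = (63 + 64 + 64 + 67 + 65 + 60 + 66 + 66 + 67 + 67 + 66)/11 = 65.0000
Numerator Σ_{t=1}^{8}(y_t−ȳ)(y_{t+3}−ȳ) = -4.0000
Denominator Σ(y_t−ȳ)² = 46.0000
r_3 = -4.0000 / 46.0000 = -0.087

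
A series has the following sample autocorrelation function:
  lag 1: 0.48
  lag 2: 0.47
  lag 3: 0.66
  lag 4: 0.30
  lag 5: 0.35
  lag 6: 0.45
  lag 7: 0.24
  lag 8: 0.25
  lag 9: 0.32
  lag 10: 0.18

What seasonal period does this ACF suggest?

3

The largest autocorrelation is r_3 = 0.66; the remaining lags stay at or below 0.48. The elevated value at lag 1 (0.48), dropping to 0.47 at lag 2, reflects decaying short-term dependence rather than seasonality.
The dominant spike at lag 3 indicates a seasonal period of 3.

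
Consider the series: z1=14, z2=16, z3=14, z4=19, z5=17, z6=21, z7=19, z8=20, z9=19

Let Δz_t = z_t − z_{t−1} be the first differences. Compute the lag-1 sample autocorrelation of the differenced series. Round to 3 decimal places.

-0.821

First differences Δz: 2, -2, 5, -2, 4, -2, 1, -1
Mean of differences = 0.6250
Numerator Σ(Δz_t−Δz̄)(Δz_{t+1}−Δz̄) = -45.8906
Denominator Σ(Δz_t−Δz̄)² = 55.8750
r_1(Δz) = -45.8906 / 55.8750 = -0.821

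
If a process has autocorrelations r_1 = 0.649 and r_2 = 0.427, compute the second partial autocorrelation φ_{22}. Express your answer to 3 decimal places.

0.010

φ_{22} = (r_2 − r_1²) / (1 − r_1²)
r_1² = (0.649)² = 0.421201
Numerator = 0.427 − 0.4212 = 0.0058; denominator = 1 − 0.4212 = 0.5788
φ_{22} = 0.0058 / 0.5788 = 0.010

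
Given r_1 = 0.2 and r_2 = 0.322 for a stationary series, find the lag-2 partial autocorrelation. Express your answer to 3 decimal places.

φ_{22} = (r_2 − r_1²) / (1 − r_1²)
r_1² = (0.2)² = 0.04
Numerator = 0.322 − 0.0400 = 0.2820; denominator = 1 − 0.0400 = 0.9600
φ_{22} = 0.2820 / 0.9600 = 0.294

0.294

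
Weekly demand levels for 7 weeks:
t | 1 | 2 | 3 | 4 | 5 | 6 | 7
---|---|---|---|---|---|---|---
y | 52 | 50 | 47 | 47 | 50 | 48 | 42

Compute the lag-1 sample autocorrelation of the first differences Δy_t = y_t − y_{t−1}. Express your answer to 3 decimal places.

First differences Δy: -2, -3, 0, 3, -2, -6
Mean of differences = -1.6667
Numerator Σ(Δy_t−Δȳ)(Δy_{t+1}−Δȳ) = 5.8889
Denominator Σ(Δy_t−Δȳ)² = 45.3333
r_1(Δy) = 5.8889 / 45.3333 = 0.130

0.130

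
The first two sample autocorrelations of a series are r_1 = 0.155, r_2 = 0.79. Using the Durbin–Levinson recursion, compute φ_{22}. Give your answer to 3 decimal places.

0.785

φ_{22} = (r_2 − r_1²) / (1 − r_1²)
r_1² = (0.155)² = 0.024025
Numerator = 0.79 − 0.0240 = 0.7660; denominator = 1 − 0.0240 = 0.9760
φ_{22} = 0.7660 / 0.9760 = 0.785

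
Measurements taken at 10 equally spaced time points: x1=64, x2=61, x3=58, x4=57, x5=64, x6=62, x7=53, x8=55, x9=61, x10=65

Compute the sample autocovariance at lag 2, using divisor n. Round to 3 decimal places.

Mean x̄ = (64 + 61 + 58 + 57 + 64 + 62 + 53 + 55 + 61 + 65)/10 = 60.0000
Σ_{t=1}^{8}(x_t−x̄)(x_{t+2}−x̄) = -95.0000
γ_2 = -95.0000 / 10 = -9.500

-9.500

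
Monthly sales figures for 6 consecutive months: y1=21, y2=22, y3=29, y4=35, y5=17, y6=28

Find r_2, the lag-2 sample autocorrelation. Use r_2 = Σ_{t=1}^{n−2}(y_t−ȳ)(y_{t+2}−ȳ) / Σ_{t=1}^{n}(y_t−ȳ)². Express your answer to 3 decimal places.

-0.248

Mean ȳ = (21 + 22 + 29 + 35 + 17 + 28)/6 = 25.3333
Deviations from mean: -4.3333, -3.3333, 3.6667, 9.6667, -8.3333, 2.6667
Σ(y_t−ȳ)(y_{t+2}−ȳ) = (-15.8889) + (-32.2222) + (-30.5556) + (25.7778) = -52.8889
Denominator Σ(y_t−ȳ)² = 213.3333
r_2 = -52.8889 / 213.3333 = -0.248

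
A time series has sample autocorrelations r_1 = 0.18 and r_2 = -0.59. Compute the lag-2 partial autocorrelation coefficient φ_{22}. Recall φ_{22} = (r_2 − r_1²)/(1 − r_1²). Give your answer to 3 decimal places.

φ_{22} = (r_2 − r_1²) / (1 − r_1²)
r_1² = (0.18)² = 0.0324
Numerator = -0.59 − 0.0324 = -0.6224; denominator = 1 − 0.0324 = 0.9676
φ_{22} = -0.6224 / 0.9676 = -0.643

-0.643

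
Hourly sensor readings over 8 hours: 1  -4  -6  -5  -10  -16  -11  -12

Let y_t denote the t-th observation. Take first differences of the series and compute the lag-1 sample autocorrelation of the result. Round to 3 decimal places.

First differences Δy: -5, -2, 1, -5, -6, 5, -1
Mean of differences = -1.8571
Numerator Σ(Δy_t−Δȳ)(Δy_{t+1}−Δȳ) = -18.4490
Denominator Σ(Δy_t−Δȳ)² = 92.8571
r_1(Δy) = -18.4490 / 92.8571 = -0.199

-0.199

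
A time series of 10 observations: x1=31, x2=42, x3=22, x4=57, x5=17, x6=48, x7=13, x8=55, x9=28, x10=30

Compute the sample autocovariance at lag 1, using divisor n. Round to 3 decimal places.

Mean x̄ = (31 + 42 + 22 + 57 + 17 + 48 + 13 + 55 + 28 + 30)/10 = 34.3000
Σ_{t=1}^{9}(x_t−x̄)(x_{t+1}−x̄) = -1865.0900
γ_1 = -1865.0900 / 10 = -186.509

-186.509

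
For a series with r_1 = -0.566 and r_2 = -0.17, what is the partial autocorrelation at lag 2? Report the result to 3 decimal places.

-0.721

φ_{22} = (r_2 − r_1²) / (1 − r_1²)
r_1² = (-0.566)² = 0.320356
Numerator = -0.17 − 0.3204 = -0.4904; denominator = 1 − 0.3204 = 0.6796
φ_{22} = -0.4904 / 0.6796 = -0.721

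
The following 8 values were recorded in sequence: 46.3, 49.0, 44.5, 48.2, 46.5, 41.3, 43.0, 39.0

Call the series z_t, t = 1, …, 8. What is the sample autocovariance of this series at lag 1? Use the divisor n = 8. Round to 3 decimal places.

Mean z̄ = (46.3 + 49.0 + 44.5 + 48.2 + 46.5 + 41.3 + 43.0 + 39.0)/8 = 44.7250
Deviations: 1.5750, 4.2750, -0.2250, 3.4750, 1.7750, -3.4250, -1.7250, -5.7250
Σ_{t=1}^{7}(z_t−z̄)(z_{t+1}−z̄) = 20.8619
γ_1 = 20.8619 / 8 = 2.608

2.608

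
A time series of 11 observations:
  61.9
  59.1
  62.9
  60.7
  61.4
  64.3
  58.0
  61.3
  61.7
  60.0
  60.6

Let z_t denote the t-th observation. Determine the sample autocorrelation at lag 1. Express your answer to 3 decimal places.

Mean z̄ = (61.9 + 59.1 + 62.9 + 60.7 + 61.4 + 64.3 + 58.0 + 61.3 + 61.7 + 60.0 + 60.6)/11 = 61.0818
Numerator Σ_{t=1}^{10}(z_t−z̄)(z_{t+1}−z̄) = -15.6194
Denominator Σ(z_t−z̄)² = 29.8364
r_1 = -15.6194 / 29.8364 = -0.524

-0.524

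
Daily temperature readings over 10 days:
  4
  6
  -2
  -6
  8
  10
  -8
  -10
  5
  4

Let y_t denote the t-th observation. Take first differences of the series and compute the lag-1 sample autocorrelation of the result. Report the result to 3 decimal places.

First differences Δy: 2, -8, -4, 14, 2, -18, -2, 15, -1
Mean of differences = 0.0000
Numerator Σ(Δy_t−Δȳ)(Δy_{t+1}−Δȳ) = -57.0000
Denominator Σ(Δy_t−Δȳ)² = 838.0000
r_1(Δy) = -57.0000 / 838.0000 = -0.068

-0.068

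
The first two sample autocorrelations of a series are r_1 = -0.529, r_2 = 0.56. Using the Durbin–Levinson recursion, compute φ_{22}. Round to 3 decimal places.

0.389

φ_{22} = (r_2 − r_1²) / (1 − r_1²)
r_1² = (-0.529)² = 0.279841
Numerator = 0.56 − 0.2798 = 0.2802; denominator = 1 − 0.2798 = 0.7202
φ_{22} = 0.2802 / 0.7202 = 0.389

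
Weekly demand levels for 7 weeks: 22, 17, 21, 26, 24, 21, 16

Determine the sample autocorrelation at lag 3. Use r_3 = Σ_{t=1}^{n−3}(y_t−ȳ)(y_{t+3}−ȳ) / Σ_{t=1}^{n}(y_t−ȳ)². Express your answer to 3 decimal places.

-0.421

Mean ȳ = (22 + 17 + 21 + 26 + 24 + 21 + 16)/7 = 21.0000
Deviations from mean: 1.0000, -4.0000, 0.0000, 5.0000, 3.0000, 0.0000, -5.0000
Σ(y_t−ȳ)(y_{t+3}−ȳ) = (5.0000) + (-12.0000) + (0.0000) + (-25.0000) = -32.0000
Denominator Σ(y_t−ȳ)² = 76.0000
r_3 = -32.0000 / 76.0000 = -0.421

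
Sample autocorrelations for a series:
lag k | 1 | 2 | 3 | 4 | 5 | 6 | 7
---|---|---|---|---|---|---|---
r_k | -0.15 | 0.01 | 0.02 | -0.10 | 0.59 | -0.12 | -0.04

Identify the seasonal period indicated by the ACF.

The largest autocorrelation is r_5 = 0.59; the remaining lags stay at or below 0.02.
The dominant spike at lag 5 indicates a seasonal period of 5.

5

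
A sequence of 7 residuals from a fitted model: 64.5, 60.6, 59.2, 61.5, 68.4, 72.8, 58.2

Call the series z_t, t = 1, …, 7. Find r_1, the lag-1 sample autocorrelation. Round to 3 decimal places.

Mean z̄ = (64.5 + 60.6 + 59.2 + 61.5 + 68.4 + 72.8 + 58.2)/7 = 63.6000
Deviations from mean: 0.9000, -3.0000, -4.4000, -2.1000, 4.8000, 9.2000, -5.4000
Σ(z_t−z̄)(z_{t+1}−z̄) = (-2.7000) + (13.2000) + (9.2400) + (-10.0800) + (44.1600) + (-49.6800) = 4.1400
Denominator Σ(z_t−z̄)² = 170.4200
r_1 = 4.1400 / 170.4200 = 0.024

0.024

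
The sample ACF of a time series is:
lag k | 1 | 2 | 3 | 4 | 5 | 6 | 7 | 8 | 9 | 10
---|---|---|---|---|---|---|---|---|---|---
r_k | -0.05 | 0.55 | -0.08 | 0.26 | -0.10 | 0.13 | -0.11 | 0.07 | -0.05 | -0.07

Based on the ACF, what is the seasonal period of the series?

2

The largest autocorrelation is r_2 = 0.55, with a weaker echo at lag 4 (0.26); the remaining lags stay at or below 0.13.
The dominant spike at lag 2 indicates a seasonal period of 2.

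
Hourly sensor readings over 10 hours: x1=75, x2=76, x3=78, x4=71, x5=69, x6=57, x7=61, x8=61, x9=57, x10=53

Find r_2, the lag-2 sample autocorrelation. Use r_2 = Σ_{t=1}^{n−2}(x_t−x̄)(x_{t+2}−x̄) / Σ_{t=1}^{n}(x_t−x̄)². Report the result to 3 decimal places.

Mean x̄ = (75 + 76 + 78 + 71 + 69 + 57 + 61 + 61 + 57 + 53)/10 = 65.8000
Numerator Σ_{t=1}^{8}(x_t−x̄)(x_{t+2}−x̄) = 289.1200
Denominator Σ(x_t−x̄)² = 739.6000
r_2 = 289.1200 / 739.6000 = 0.391

0.391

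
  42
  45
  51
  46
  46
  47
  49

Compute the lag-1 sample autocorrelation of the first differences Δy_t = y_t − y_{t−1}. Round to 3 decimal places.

First differences Δy: 3, 6, -5, 0, 1, 2
Mean of differences = 1.1667
Numerator Σ(Δy_t−Δȳ)(Δy_{t+1}−Δȳ) = -13.6944
Denominator Σ(Δy_t−Δȳ)² = 66.8333
r_1(Δy) = -13.6944 / 66.8333 = -0.205

-0.205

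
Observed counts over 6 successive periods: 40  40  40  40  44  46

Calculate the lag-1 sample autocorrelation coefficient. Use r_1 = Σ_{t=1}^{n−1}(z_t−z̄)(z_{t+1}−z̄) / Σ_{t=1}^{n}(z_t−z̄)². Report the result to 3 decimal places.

Mean z̄ = (40 + 40 + 40 + 40 + 44 + 46)/6 = 41.6667
Σ(z_t−z̄)(z_{t+1}−z̄) = (2.7778) + (2.7778) + (2.7778) + (-3.8889) + (10.1111) = 14.5556
Denominator Σ(z_t−z̄)² = 35.3333
r_1 = 14.5556 / 35.3333 = 0.412

0.412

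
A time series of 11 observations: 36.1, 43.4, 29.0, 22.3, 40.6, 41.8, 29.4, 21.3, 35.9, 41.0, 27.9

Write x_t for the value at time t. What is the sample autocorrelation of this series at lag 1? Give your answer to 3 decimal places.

Mean x̄ = (36.1 + 43.4 + 29.0 + 22.3 + 40.6 + 41.8 + 29.4 + 21.3 + 35.9 + 41.0 + 27.9)/11 = 33.5182
Numerator Σ_{t=1}^{10}(x_t−x̄)(x_{t+1}−x̄) = -26.3485
Denominator Σ(x_t−x̄)² = 628.7764
r_1 = -26.3485 / 628.7764 = -0.042

-0.042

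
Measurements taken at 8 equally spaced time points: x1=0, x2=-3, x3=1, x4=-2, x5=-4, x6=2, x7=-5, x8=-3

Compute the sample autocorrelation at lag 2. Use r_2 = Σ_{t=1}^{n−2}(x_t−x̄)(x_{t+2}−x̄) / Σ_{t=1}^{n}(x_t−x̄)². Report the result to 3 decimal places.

0.014

Mean x̄ = (0 − 3 + 1 − 2 − 4 + 2 − 5 − 3)/8 = -1.7500
Σ(x_t−x̄)(x_{t+2}−x̄) = (4.8125) + (0.3125) + (-6.1875) + (-0.9375) + (7.3125) + (-4.6875) = 0.6250
Denominator Σ(x_t−x̄)² = 43.5000
r_2 = 0.6250 / 43.5000 = 0.014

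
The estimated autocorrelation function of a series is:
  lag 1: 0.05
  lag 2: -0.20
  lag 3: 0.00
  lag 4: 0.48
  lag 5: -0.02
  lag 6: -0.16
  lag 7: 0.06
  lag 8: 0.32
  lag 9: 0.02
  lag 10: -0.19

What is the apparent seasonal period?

The largest autocorrelation is r_4 = 0.48, with a weaker echo at lag 8 (0.32); the remaining lags stay at or below 0.06.
The dominant spike at lag 4 indicates a seasonal period of 4.

4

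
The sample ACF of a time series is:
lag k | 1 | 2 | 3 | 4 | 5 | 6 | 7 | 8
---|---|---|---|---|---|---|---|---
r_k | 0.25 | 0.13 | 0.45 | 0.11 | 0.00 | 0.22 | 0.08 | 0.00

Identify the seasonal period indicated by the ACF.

3

The largest autocorrelation is r_3 = 0.45; the remaining lags stay at or below 0.25. The elevated value at lag 1 (0.25), dropping to 0.13 at lag 2, reflects decaying short-term dependence rather than seasonality.
The dominant spike at lag 3 indicates a seasonal period of 3.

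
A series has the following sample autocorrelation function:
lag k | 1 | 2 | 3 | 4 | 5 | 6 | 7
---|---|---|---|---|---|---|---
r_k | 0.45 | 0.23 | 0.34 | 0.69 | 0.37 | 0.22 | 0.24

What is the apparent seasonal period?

4

The largest autocorrelation is r_4 = 0.69; the remaining lags stay at or below 0.45. The elevated value at lag 1 (0.45), dropping to 0.23 at lag 2, reflects decaying short-term dependence rather than seasonality.
The dominant spike at lag 4 indicates a seasonal period of 4.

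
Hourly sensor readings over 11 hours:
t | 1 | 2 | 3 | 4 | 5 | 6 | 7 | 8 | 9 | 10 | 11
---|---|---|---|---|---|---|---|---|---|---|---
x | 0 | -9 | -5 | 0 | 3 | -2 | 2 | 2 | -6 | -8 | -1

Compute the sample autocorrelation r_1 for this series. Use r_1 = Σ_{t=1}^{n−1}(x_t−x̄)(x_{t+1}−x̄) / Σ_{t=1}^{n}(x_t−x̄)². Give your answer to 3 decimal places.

0.160

Mean x̄ = (0 − 9 − 5 + 0 + 3 − 2 + 2 + 2 − 6 − 8 − 1)/11 = -2.1818
Numerator Σ_{t=1}^{10}(x_t−x̄)(x_{t+1}−x̄) = 28.0579
Denominator Σ(x_t−x̄)² = 175.6364
r_1 = 28.0579 / 175.6364 = 0.160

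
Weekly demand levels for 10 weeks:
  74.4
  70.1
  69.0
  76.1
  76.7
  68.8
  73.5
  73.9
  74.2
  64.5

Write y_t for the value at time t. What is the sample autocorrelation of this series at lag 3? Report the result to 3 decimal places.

0.048

Mean ȳ = (74.4 + 70.1 + 69.0 + 76.1 + 76.7 + 68.8 + 73.5 + 73.9 + 74.2 + 64.5)/10 = 72.1200
Numerator Σ_{t=1}^{7}(y_t−ȳ)(y_{t+3}−ȳ) = 6.4048
Denominator Σ(y_t−ȳ)² = 134.3160
r_3 = 6.4048 / 134.3160 = 0.048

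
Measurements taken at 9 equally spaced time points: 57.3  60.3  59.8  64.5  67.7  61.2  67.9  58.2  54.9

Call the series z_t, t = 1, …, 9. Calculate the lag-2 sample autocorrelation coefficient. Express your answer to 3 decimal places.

-0.042

Mean z̄ = (57.3 + 60.3 + 59.8 + 64.5 + 67.7 + 61.2 + 67.9 + 58.2 + 54.9)/9 = 61.3111
Σ(z_t−z̄)(z_{t+2}−z̄) = (6.0612) + (-3.2243) + (-9.6543) + (-0.3543) + (42.0957) + (0.3457) + (-42.2421) = -6.9725
Denominator Σ(z_t−z̄)² = 164.5889
r_2 = -6.9725 / 164.5889 = -0.042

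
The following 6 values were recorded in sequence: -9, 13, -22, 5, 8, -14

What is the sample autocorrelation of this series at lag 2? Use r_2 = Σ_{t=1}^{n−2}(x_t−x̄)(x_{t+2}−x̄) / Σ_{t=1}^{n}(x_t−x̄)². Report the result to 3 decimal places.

Mean x̄ = (-9 + 13 − 22 + 5 + 8 − 14)/6 = -3.1667
Σ(x_t−x̄)(x_{t+2}−x̄) = (109.8611) + (132.0278) + (-210.3056) + (-88.4722) = -56.8889
Denominator Σ(x_t−x̄)² = 958.8333
r_2 = -56.8889 / 958.8333 = -0.059

-0.059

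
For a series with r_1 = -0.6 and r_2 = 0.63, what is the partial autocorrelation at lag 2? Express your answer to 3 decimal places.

0.422

φ_{22} = (r_2 − r_1²) / (1 − r_1²)
r_1² = (-0.6)² = 0.36
Numerator = 0.63 − 0.3600 = 0.2700; denominator = 1 − 0.3600 = 0.6400
φ_{22} = 0.2700 / 0.6400 = 0.422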